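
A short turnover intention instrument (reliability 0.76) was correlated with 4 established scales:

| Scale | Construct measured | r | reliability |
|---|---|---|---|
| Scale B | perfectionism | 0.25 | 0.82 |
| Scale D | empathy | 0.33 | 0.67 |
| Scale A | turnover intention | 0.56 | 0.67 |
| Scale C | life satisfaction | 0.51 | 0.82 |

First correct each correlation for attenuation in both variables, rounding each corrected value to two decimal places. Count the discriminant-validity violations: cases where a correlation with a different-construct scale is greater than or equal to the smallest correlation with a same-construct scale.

0

Disattenuated r (r / √(r_scale · r_new)):
  Scale B (disc): 0.25 / √(0.82·0.76) = 0.32
  Scale D (disc): 0.33 / √(0.67·0.76) = 0.46
  Scale A (conv): 0.56 / √(0.67·0.76) = 0.78
  Scale C (disc): 0.51 / √(0.82·0.76) = 0.65
Smallest convergent = 0.78. Discriminant values: 0.32, 0.46, 0.65; count ≥ 0.78 → 0.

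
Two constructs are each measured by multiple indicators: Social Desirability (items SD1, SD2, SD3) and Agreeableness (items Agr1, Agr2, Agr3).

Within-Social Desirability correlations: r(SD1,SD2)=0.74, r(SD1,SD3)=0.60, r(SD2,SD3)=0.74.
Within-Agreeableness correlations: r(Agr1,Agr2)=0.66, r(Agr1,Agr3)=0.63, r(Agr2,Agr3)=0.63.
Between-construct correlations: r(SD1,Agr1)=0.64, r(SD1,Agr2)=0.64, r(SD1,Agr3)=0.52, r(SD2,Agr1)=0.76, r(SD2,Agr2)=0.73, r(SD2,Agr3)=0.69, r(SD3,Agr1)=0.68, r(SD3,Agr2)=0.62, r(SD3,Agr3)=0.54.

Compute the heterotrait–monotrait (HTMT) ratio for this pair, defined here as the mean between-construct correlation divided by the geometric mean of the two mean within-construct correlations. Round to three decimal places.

Mean heterotrait r = 5.82/9 = 0.6467.
Mean within-SD = 2.08/3 = 0.6933; mean within-Agr = 1.92/3 = 0.6400.
Geometric mean = √(0.6933 × 0.6400) = 0.6661.
HTMT = 0.6467 / 0.6661 = 0.971.

0.971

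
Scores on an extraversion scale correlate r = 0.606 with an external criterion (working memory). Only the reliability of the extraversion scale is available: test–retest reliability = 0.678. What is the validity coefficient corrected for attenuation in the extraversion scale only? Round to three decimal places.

0.736

Single correction: r_c = r_obs / √r_xx = 0.606 / √0.678 = 0.606 / 0.8234 ≈ 0.736.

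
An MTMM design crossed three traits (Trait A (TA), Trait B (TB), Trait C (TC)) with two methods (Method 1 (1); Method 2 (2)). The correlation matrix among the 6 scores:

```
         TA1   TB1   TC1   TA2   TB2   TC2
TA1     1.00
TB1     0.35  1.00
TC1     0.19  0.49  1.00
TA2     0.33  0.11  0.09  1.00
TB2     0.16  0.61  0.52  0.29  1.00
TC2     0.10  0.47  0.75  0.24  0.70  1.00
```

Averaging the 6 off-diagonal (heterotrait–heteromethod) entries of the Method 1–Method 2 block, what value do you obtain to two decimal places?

0.24

HTHM values (method 1 × method 2): 0.16, 0.10, 0.11, 0.47, 0.09, 0.52; mean = 1.45/6 = 0.24.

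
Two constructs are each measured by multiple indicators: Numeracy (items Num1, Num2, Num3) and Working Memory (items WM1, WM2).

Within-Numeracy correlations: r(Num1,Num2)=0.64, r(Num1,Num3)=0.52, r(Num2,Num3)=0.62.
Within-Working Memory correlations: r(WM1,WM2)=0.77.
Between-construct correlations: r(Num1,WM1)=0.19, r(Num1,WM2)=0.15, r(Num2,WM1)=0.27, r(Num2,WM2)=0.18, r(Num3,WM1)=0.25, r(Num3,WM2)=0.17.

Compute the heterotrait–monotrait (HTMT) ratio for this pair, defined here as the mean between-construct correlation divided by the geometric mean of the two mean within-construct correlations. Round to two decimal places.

Mean between = 1.21/6 = 0.2017.
Mean within-Num = 1.78/3 = 0.5933; mean within-WM = 0.77/1 = 0.7700.
Geometric mean = √(0.5933 × 0.7700) = 0.6759.
HTMT = 0.2017 / 0.6759 = 0.30.

0.30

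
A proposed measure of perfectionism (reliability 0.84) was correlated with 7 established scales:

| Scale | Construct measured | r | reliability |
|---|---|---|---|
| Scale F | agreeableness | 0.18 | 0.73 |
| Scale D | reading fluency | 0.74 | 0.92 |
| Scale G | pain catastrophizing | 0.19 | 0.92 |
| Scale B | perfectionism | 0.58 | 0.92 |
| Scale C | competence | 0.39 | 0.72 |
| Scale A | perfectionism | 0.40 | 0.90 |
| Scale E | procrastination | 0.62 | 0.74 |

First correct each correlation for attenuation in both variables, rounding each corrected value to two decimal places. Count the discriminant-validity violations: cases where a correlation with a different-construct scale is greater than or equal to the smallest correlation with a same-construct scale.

3

Disattenuated r (r / √(r_scale · r_new)):
  Scale F (disc): 0.18 / √(0.73·0.84) = 0.23
  Scale D (disc): 0.74 / √(0.92·0.84) = 0.84
  Scale G (disc): 0.19 / √(0.92·0.84) = 0.22
  Scale B (conv): 0.58 / √(0.92·0.84) = 0.66
  Scale C (disc): 0.39 / √(0.72·0.84) = 0.50
  Scale A (conv): 0.40 / √(0.90·0.84) = 0.46
  Scale E (disc): 0.62 / √(0.74·0.84) = 0.79
Smallest convergent = 0.46. Discriminant values: 0.23, 0.84, 0.22, 0.50, 0.79; count ≥ 0.46 → 3.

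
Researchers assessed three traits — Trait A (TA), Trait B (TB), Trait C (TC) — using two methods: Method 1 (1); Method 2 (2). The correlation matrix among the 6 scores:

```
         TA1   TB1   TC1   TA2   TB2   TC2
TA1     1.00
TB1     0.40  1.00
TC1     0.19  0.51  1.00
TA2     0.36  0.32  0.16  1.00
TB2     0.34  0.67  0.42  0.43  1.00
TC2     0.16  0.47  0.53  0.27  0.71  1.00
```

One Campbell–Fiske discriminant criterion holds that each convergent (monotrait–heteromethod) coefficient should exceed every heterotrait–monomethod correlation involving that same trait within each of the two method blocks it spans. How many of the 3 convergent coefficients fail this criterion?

3

Each convergent coefficient versus the relevant comparison correlations:
TA (methods 1·2): 0.36 vs {0.40, 0.43, 0.19, 0.27} → fail.
TB (methods 1·2): 0.67 vs {0.40, 0.43, 0.51, 0.71} → fail.
TC (methods 1·2): 0.53 vs {0.19, 0.27, 0.51, 0.71} → fail.
3 of 3 fail.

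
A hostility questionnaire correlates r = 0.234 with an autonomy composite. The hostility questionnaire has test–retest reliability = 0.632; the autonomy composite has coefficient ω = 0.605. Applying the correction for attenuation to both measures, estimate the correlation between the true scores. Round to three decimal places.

r_true = r_obs / √(r_xx · r_yy) = 0.234 / √(0.632 × 0.605) = 0.234 / √0.382360 = 0.234 / 0.6184 ≈ 0.378.

0.378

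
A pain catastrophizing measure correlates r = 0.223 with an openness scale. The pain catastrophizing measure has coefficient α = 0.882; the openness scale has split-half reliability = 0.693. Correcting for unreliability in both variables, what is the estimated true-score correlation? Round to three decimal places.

0.285

r_true = r_obs / √(r_xx · r_yy) = 0.223 / √(0.882 × 0.693) = 0.223 / √0.611226 = 0.223 / 0.7818 ≈ 0.285.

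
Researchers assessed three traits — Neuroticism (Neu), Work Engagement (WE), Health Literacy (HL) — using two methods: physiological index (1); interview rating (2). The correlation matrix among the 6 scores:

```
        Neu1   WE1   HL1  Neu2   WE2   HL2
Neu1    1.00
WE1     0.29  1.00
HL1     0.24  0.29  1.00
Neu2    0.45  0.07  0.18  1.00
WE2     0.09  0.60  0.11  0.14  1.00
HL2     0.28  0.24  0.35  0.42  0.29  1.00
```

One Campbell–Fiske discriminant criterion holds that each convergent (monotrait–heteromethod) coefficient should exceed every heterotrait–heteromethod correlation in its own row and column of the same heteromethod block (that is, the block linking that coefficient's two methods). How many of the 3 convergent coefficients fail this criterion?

Checking each validity diagonal entry against its comparison values:
Neu (methods 1·2): 0.45 vs {0.09, 0.07, 0.28, 0.18} → pass.
WE (methods 1·2): 0.60 vs {0.07, 0.09, 0.24, 0.11} → pass.
HL (methods 1·2): 0.35 vs {0.18, 0.28, 0.11, 0.24} → pass.
0 of 3 fail.

0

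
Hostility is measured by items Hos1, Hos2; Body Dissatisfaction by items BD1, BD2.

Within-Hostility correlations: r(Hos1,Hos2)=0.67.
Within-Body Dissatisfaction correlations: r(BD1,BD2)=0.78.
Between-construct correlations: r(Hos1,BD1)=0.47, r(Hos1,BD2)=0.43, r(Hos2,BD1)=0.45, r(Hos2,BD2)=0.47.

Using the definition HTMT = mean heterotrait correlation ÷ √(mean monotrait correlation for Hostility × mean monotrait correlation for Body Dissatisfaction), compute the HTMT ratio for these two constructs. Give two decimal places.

Mean between = 1.82/4 = 0.4550.
Mean within-Hos = 0.67/1 = 0.6700; mean within-BD = 0.78/1 = 0.7800.
Geometric mean = √(0.6700 × 0.7800) = 0.7229.
HTMT = 0.4550 / 0.7229 = 0.63.

0.63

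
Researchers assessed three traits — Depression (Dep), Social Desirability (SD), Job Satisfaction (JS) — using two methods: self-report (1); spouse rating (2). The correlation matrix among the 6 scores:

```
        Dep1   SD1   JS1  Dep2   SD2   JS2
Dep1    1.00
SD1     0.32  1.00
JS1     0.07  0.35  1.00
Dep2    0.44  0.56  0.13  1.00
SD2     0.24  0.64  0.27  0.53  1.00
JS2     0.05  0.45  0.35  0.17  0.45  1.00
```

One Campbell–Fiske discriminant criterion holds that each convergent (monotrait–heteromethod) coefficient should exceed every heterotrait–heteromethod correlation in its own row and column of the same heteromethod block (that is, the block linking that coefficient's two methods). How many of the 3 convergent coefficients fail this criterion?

Checking each validity diagonal entry against its comparison values:
Dep (methods 1·2): 0.44 vs {0.24, 0.56, 0.05, 0.13} → fail.
SD (methods 1·2): 0.64 vs {0.56, 0.24, 0.45, 0.27} → pass.
JS (methods 1·2): 0.35 vs {0.13, 0.05, 0.27, 0.45} → fail.
2 of 3 fail.

2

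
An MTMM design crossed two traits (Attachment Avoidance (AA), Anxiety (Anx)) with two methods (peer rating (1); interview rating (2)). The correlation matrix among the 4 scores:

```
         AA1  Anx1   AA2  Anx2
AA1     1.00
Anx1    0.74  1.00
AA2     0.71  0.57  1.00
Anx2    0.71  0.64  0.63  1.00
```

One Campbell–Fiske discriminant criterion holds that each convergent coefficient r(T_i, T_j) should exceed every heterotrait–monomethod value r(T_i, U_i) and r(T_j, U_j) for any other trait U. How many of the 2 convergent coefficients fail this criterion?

Checking each validity diagonal entry against its comparison values:
AA (methods 1·2): 0.71 vs {0.74, 0.63} → fail.
Anx (methods 1·2): 0.64 vs {0.74, 0.63} → fail.
2 of 2 fail.

2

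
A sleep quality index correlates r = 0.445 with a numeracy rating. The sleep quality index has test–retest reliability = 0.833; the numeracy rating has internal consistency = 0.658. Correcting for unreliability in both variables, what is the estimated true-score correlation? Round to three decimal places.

0.601

r_true = r_obs / √(r_xx · r_yy) = 0.445 / √(0.833 × 0.658) = 0.445 / √0.548114 = 0.445 / 0.7403 ≈ 0.601.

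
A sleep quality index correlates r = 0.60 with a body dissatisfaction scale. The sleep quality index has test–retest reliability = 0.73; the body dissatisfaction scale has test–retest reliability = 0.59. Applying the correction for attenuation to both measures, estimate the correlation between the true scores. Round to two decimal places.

r_true = r_obs / √(r_xx · r_yy) = 0.60 / √(0.73 × 0.59) = 0.60 / √0.4307 = 0.60 / 0.6563 ≈ 0.91.

0.91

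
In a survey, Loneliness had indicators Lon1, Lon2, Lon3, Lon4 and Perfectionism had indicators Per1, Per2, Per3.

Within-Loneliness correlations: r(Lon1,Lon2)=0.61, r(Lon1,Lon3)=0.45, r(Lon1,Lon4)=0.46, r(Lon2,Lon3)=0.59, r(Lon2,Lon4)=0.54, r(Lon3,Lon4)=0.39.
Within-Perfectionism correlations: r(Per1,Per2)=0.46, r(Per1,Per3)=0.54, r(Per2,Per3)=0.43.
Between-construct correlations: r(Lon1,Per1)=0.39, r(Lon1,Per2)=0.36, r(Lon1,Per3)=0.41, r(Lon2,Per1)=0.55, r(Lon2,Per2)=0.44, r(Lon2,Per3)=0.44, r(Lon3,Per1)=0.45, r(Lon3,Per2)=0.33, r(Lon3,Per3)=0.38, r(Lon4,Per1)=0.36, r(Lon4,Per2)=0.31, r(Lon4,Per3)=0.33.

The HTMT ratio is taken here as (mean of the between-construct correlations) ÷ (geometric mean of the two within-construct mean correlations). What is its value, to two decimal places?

Mean between = 4.75/12 = 0.3958.
Mean within-Lon = 3.04/6 = 0.5067; mean within-Per = 1.43/3 = 0.4767.
Geometric mean = √(0.5067 × 0.4767) = 0.4915.
HTMT = 0.3958 / 0.4915 = 0.81.

0.81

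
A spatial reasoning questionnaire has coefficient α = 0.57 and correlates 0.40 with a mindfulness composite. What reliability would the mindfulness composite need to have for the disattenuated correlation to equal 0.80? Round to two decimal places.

0.44

r_true = r_obs / √(r_xx · r_yy) ⇒ 0.80 = 0.40 / √(0.57 · r_yy).
√(0.57 · r_yy) = 0.40 / 0.80 = 0.5000; 0.57 · r_yy = 0.2500; r_yy = 0.2500 / 0.57 ≈ 0.44.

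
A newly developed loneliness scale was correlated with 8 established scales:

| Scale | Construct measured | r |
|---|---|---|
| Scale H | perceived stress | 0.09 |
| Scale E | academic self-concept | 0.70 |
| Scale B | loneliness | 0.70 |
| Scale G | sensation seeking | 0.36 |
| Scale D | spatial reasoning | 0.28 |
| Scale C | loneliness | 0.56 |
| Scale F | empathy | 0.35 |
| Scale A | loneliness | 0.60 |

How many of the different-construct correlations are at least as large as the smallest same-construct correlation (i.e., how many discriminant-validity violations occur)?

1

Convergent (same construct = loneliness): Scale B, Scale C, Scale A.
Smallest convergent = 0.56. Discriminant values: 0.09, 0.70, 0.36, 0.28, 0.35; count ≥ 0.56 → 1.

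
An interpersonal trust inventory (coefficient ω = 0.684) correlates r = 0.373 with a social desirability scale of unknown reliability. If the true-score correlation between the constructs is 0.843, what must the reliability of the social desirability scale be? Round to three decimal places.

r_true = r_obs / √(r_xx · r_yy) ⇒ 0.843 = 0.373 / √(0.684 · r_yy).
√(0.684 · r_yy) = 0.373 / 0.843 = 0.4425; 0.684 · r_yy = 0.1958; r_yy = 0.1958 / 0.684 ≈ 0.286.

0.286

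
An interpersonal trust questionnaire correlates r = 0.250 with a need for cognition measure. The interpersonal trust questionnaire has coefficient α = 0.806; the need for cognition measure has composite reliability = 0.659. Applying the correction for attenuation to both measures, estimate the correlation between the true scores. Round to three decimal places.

r_true = r_obs / √(r_xx · r_yy) = 0.250 / √(0.806 × 0.659) = 0.250 / √0.531154 = 0.250 / 0.7288 ≈ 0.343.

0.343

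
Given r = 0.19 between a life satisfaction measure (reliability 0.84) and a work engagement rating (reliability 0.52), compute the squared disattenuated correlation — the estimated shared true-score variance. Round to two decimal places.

0.08

Disattenuated r = 0.19 / √(0.84 × 0.52) = 0.19 / 0.6609 = 0.2875.
Shared true-score variance = 0.2875² = 0.0827 ≈ 0.08.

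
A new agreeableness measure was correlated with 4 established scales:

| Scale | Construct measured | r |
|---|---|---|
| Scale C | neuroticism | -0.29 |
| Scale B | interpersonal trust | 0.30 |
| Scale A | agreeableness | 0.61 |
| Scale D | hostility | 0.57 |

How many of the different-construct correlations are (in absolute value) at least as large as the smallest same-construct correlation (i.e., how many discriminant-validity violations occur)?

0

Convergent (same construct = agreeableness): Scale A.
Smallest convergent = 0.61. Discriminant |r|: 0.29, 0.30, 0.57; count ≥ 0.61 → 0.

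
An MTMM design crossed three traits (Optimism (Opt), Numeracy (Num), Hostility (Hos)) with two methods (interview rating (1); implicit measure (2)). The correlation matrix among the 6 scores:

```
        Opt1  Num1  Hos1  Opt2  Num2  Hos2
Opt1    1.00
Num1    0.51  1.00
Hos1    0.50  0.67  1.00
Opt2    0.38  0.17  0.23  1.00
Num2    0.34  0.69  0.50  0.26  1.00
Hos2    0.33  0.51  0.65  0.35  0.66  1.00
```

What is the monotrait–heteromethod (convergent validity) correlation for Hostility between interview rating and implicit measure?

0.65

Same trait (Hos), different methods: r(Hos1, Hos2) = 0.65.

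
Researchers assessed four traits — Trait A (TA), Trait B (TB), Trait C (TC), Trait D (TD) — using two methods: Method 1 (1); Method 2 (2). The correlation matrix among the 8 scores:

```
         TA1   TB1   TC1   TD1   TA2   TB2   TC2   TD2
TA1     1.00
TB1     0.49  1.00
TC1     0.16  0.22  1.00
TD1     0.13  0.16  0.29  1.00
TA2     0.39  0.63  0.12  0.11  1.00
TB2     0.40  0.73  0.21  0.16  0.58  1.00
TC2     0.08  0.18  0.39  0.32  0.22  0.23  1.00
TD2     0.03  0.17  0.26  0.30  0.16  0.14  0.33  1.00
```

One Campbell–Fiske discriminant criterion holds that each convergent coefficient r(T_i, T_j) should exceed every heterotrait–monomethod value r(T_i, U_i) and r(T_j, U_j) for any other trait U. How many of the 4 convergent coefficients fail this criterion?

Convergent coefficients and their comparison sets:
TA (methods 1·2): 0.39 vs {0.49, 0.58, 0.16, 0.22, 0.13, 0.16} → fail.
TB (methods 1·2): 0.73 vs {0.49, 0.58, 0.22, 0.23, 0.16, 0.14} → pass.
TC (methods 1·2): 0.39 vs {0.16, 0.22, 0.22, 0.23, 0.29, 0.33} → pass.
TD (methods 1·2): 0.30 vs {0.13, 0.16, 0.16, 0.14, 0.29, 0.33} → fail.
2 of 4 fail.

2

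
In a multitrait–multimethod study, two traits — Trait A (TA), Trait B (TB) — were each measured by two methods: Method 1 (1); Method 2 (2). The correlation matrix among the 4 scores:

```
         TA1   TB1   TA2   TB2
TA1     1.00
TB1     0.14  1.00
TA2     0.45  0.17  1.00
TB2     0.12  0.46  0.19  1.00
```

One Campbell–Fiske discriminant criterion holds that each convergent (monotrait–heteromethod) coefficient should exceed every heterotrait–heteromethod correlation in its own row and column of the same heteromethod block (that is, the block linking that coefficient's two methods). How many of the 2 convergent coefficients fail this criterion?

Each convergent coefficient versus the relevant comparison correlations:
TA (methods 1·2): 0.45 vs {0.12, 0.17} → pass.
TB (methods 1·2): 0.46 vs {0.17, 0.12} → pass.
0 of 2 fail.

0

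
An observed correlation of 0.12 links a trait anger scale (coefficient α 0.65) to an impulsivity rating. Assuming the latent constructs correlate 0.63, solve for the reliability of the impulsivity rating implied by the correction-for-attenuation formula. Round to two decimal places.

0.06

r_true = r_obs / √(r_xx · r_yy) ⇒ 0.63 = 0.12 / √(0.65 · r_yy).
√(0.65 · r_yy) = 0.12 / 0.63 = 0.1905; 0.65 · r_yy = 0.0363; r_yy = 0.0363 / 0.65 ≈ 0.06.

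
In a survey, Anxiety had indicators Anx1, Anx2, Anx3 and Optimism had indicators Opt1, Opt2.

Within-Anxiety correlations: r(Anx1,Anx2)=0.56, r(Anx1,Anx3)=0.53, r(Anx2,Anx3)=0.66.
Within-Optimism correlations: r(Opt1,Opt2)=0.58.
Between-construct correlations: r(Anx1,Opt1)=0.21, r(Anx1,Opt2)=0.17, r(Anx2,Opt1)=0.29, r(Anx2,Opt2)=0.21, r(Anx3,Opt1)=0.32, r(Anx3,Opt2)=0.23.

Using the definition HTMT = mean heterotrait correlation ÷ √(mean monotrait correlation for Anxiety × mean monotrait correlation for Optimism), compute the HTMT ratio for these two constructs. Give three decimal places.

0.410

Mean between = 1.43/6 = 0.2383.
Mean within-Anx = 1.75/3 = 0.5833; mean within-Opt = 0.58/1 = 0.5800.
Geometric mean = √(0.5833 × 0.5800) = 0.5816.
HTMT = 0.2383 / 0.5816 = 0.410.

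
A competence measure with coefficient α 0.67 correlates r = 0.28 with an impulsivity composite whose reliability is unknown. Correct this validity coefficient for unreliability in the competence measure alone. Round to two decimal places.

Single correction: r_c = r_obs / √r_xx = 0.28 / √0.67 = 0.28 / 0.8185 ≈ 0.34.

0.34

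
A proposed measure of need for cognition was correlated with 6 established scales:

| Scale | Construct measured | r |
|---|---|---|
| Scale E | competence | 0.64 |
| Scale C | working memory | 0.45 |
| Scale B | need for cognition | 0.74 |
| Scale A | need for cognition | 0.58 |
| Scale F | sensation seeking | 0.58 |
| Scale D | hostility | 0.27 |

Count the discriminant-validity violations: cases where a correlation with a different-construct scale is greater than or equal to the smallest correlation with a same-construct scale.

2

Convergent (same construct = need for cognition): Scale B, Scale A.
Smallest convergent = 0.58. Discriminant values: 0.64, 0.45, 0.58, 0.27; count ≥ 0.58 → 2.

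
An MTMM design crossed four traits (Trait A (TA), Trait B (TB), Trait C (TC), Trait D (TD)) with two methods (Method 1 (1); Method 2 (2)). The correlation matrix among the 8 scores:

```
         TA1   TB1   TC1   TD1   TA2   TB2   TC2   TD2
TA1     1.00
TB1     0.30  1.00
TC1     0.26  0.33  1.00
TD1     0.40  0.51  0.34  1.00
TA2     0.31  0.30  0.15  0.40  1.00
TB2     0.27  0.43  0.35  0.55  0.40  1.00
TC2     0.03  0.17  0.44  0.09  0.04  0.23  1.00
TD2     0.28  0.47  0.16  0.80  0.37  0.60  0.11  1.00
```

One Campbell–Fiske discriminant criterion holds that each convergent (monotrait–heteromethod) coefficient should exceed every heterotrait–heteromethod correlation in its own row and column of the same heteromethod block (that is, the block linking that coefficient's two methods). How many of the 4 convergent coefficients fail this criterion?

2

Checking each validity diagonal entry against its comparison values:
TA (methods 1·2): 0.31 vs {0.27, 0.30, 0.03, 0.15, 0.28, 0.40} → fail.
TB (methods 1·2): 0.43 vs {0.30, 0.27, 0.17, 0.35, 0.47, 0.55} → fail.
TC (methods 1·2): 0.44 vs {0.15, 0.03, 0.35, 0.17, 0.16, 0.09} → pass.
TD (methods 1·2): 0.80 vs {0.40, 0.28, 0.55, 0.47, 0.09, 0.16} → pass.
2 of 4 fail.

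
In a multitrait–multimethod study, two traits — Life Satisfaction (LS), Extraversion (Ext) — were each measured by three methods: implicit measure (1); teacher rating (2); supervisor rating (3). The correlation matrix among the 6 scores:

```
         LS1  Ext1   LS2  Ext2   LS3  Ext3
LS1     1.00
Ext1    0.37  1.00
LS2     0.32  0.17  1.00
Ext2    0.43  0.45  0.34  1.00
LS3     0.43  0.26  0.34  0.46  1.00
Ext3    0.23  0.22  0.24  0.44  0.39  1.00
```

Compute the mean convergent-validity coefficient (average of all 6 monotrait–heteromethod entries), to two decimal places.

Convergent values: 0.32, 0.43, 0.34, 0.45, 0.22, 0.44; mean = 2.20/6 = 0.37.

0.37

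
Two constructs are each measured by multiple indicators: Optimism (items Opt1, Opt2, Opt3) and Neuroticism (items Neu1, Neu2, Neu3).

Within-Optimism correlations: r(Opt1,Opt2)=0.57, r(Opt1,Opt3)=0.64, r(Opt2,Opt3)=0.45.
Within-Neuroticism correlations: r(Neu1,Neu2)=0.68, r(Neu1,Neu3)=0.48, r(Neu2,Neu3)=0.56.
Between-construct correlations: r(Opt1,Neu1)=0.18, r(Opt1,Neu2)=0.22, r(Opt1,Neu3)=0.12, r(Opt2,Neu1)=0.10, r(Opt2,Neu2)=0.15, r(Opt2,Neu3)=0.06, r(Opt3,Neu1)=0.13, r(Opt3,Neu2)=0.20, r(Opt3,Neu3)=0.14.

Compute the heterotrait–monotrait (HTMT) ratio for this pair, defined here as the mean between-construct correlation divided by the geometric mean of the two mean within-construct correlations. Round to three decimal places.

0.256

Mean heterotrait r = 1.30/9 = 0.1444.
Mean within-Opt = 1.66/3 = 0.5533; mean within-Neu = 1.72/3 = 0.5733.
Geometric mean = √(0.5533 × 0.5733) = 0.5632.
HTMT = 0.1444 / 0.5632 = 0.256.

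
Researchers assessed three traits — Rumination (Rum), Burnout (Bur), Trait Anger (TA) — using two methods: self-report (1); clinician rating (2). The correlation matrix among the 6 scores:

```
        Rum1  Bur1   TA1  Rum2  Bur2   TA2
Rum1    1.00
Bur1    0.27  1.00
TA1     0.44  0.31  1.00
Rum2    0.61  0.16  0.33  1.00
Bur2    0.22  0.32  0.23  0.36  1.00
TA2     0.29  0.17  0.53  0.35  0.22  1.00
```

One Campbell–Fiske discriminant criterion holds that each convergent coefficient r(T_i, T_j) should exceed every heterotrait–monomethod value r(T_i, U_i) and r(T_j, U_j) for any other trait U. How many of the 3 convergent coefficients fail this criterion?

1

Convergent coefficients and their comparison sets:
Rum (methods 1·2): 0.61 vs {0.27, 0.36, 0.44, 0.35} → pass.
Bur (methods 1·2): 0.32 vs {0.27, 0.36, 0.31, 0.22} → fail.
TA (methods 1·2): 0.53 vs {0.44, 0.35, 0.31, 0.22} → pass.
1 of 3 fail.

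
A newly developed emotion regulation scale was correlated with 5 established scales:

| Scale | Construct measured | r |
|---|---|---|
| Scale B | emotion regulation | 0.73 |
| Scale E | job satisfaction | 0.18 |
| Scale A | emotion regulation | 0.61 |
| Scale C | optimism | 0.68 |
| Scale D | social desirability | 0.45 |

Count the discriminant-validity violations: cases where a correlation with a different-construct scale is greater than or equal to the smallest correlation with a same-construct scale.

Convergent (same construct = emotion regulation): Scale B, Scale A.
Smallest convergent = 0.61. Discriminant values: 0.18, 0.68, 0.45; count ≥ 0.61 → 1.

1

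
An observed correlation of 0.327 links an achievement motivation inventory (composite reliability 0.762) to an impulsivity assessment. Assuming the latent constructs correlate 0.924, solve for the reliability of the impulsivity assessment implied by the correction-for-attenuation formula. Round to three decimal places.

0.164

r_true = r_obs / √(r_xx · r_yy) ⇒ 0.924 = 0.327 / √(0.762 · r_yy).
√(0.762 · r_yy) = 0.327 / 0.924 = 0.3539; 0.762 · r_yy = 0.1252; r_yy = 0.1252 / 0.762 ≈ 0.164.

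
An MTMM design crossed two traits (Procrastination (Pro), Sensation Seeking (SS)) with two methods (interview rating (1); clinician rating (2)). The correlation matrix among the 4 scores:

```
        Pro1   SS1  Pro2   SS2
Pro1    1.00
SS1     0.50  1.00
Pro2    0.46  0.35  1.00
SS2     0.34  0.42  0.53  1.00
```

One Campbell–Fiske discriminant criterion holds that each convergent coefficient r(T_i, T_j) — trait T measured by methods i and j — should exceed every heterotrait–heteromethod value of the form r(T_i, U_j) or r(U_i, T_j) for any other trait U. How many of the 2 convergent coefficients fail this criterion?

Checking each validity diagonal entry against its comparison values:
Pro (methods 1·2): 0.46 vs {0.34, 0.35} → pass.
SS (methods 1·2): 0.42 vs {0.35, 0.34} → pass.
0 of 2 fail.

0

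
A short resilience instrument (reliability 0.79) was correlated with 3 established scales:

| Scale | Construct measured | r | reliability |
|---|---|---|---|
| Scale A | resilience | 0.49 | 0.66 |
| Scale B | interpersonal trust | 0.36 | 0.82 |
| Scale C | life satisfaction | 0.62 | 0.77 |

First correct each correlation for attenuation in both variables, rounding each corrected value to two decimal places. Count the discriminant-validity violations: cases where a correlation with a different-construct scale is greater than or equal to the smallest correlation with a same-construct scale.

Disattenuated r (r / √(r_scale · r_new)):
  Scale A (conv): 0.49 / √(0.66·0.79) = 0.68
  Scale B (disc): 0.36 / √(0.82·0.79) = 0.45
  Scale C (disc): 0.62 / √(0.77·0.79) = 0.79
Smallest convergent = 0.68. Discriminant values: 0.45, 0.79; count ≥ 0.68 → 1.

1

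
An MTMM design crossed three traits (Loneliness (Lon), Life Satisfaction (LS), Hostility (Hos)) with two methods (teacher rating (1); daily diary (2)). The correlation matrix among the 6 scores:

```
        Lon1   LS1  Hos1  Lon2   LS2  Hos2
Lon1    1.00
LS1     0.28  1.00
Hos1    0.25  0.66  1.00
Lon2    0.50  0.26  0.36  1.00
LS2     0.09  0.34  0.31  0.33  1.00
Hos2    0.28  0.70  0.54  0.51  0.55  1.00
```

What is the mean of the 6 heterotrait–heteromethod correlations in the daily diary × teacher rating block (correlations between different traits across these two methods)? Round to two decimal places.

HTHM values (method 2 × method 1): 0.26, 0.36, 0.09, 0.31, 0.28, 0.70; mean = 2.00/6 = 0.33.

0.33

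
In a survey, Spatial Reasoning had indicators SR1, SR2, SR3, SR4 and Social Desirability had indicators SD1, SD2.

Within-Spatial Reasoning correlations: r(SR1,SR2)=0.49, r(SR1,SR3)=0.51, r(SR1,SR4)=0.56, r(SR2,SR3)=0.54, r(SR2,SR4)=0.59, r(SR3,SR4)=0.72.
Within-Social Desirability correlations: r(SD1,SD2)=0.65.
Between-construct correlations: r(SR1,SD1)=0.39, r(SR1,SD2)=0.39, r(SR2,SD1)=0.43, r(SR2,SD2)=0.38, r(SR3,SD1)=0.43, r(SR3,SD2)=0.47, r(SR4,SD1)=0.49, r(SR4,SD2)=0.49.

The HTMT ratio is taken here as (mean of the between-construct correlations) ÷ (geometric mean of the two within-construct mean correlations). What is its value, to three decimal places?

Mean between = 3.47/8 = 0.4338.
Mean within-SR = 3.41/6 = 0.5683; mean within-SD = 0.65/1 = 0.6500.
Geometric mean = √(0.5683 × 0.6500) = 0.6078.
HTMT = 0.4338 / 0.6078 = 0.714.

0.714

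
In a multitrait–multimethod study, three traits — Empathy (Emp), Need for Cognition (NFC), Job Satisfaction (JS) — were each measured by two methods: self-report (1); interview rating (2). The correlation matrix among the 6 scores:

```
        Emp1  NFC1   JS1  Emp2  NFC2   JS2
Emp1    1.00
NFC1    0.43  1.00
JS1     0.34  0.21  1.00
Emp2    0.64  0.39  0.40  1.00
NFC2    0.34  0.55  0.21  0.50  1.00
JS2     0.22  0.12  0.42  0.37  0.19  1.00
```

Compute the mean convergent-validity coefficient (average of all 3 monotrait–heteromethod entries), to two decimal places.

Convergent values: 0.64, 0.55, 0.42; mean = 1.61/3 = 0.54.

0.54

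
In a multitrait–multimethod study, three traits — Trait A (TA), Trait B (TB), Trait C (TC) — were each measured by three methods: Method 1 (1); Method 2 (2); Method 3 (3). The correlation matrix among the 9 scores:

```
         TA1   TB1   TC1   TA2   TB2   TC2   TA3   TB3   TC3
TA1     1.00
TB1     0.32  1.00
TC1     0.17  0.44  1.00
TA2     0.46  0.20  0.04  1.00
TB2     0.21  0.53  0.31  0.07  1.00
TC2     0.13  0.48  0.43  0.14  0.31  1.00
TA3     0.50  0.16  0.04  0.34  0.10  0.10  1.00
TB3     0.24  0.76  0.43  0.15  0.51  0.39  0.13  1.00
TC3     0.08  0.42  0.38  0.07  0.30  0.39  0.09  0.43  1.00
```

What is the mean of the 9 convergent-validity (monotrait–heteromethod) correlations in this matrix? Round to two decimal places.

Convergent values: 0.46, 0.50, 0.34, 0.53, 0.76, 0.51, 0.43, 0.38, 0.39; mean = 4.30/9 = 0.48.

0.48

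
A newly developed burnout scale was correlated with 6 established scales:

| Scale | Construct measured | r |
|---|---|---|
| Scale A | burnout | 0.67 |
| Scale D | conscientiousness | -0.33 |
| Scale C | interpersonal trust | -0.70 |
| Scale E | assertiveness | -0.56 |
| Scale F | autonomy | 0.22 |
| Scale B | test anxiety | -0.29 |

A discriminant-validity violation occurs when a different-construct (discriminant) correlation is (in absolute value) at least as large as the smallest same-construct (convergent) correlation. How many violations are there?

1

Convergent (same construct = burnout): Scale A.
Smallest convergent = 0.67. Discriminant |r|: 0.33, 0.70, 0.56, 0.22, 0.29; count ≥ 0.67 → 1.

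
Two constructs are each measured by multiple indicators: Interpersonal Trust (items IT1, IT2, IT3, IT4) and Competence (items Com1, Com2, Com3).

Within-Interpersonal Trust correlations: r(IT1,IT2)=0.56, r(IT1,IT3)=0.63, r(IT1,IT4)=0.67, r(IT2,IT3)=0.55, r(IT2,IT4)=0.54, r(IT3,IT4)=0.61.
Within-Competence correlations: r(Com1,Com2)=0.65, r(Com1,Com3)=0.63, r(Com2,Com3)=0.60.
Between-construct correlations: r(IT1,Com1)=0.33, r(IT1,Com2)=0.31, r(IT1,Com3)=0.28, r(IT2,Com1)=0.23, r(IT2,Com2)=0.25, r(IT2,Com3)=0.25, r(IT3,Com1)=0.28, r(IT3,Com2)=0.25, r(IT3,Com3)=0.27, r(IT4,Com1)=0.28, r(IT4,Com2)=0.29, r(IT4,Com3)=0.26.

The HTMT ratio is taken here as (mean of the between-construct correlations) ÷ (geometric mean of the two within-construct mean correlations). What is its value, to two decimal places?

Mean heterotrait r = 3.28/12 = 0.2733.
Mean within-IT = 3.56/6 = 0.5933; mean within-Com = 1.88/3 = 0.6267.
Geometric mean = √(0.5933 × 0.6267) = 0.6098.
HTMT = 0.2733 / 0.6098 = 0.45.

0.45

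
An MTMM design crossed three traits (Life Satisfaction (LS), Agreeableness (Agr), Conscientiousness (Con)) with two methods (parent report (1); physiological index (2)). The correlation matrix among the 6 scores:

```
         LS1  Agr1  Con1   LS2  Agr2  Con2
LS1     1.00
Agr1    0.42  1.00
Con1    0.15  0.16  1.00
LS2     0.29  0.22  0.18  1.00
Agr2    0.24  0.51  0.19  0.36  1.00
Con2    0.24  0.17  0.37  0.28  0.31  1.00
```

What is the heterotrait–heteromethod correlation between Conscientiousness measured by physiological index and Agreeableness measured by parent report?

0.17

Different traits and methods: r(Con2, Agr1) = 0.17.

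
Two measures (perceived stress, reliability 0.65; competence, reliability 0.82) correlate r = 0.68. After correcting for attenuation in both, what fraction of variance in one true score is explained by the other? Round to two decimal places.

0.87

Disattenuated r = 0.68 / √(0.65 × 0.82) = 0.68 / 0.7301 = 0.9314.
Shared true-score variance = 0.9314² = 0.8675 ≈ 0.87.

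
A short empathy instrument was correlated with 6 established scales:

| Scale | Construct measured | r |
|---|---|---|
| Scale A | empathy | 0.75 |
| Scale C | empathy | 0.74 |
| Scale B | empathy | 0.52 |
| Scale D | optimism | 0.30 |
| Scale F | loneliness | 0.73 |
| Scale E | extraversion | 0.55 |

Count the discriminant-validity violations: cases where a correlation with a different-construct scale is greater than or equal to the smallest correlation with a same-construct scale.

Convergent (same construct = empathy): Scale A, Scale C, Scale B.
Smallest convergent = 0.52. Discriminant values: 0.30, 0.73, 0.55; count ≥ 0.52 → 2.

2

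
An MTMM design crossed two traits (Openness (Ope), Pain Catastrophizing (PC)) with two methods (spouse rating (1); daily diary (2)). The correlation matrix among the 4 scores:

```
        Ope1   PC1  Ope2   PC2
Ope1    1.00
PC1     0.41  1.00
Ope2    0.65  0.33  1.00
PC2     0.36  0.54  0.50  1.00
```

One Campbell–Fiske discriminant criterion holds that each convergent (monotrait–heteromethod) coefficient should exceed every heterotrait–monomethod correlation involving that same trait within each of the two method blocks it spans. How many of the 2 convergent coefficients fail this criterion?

Checking each validity diagonal entry against its comparison values:
Ope (methods 1·2): 0.65 vs {0.41, 0.50} → pass.
PC (methods 1·2): 0.54 vs {0.41, 0.50} → pass.
0 of 2 fail.

0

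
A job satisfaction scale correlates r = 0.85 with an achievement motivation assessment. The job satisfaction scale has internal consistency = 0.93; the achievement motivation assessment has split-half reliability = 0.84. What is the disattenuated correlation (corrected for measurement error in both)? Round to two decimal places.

0.96

r_true = r_obs / √(r_xx · r_yy) = 0.85 / √(0.93 × 0.84) = 0.85 / √0.7812 = 0.85 / 0.8839 ≈ 0.96.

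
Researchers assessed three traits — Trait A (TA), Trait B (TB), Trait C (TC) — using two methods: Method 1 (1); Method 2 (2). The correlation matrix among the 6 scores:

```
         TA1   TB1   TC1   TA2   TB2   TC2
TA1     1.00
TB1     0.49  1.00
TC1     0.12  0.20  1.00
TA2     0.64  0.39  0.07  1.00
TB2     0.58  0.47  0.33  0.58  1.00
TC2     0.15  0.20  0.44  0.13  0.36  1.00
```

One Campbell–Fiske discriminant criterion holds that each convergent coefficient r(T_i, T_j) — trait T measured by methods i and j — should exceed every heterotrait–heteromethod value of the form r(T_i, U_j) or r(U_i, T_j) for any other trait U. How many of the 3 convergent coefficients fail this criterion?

Convergent coefficients and their comparison sets:
TA (methods 1·2): 0.64 vs {0.58, 0.39, 0.15, 0.07} → pass.
TB (methods 1·2): 0.47 vs {0.39, 0.58, 0.20, 0.33} → fail.
TC (methods 1·2): 0.44 vs {0.07, 0.15, 0.33, 0.20} → pass.
1 of 3 fail.

1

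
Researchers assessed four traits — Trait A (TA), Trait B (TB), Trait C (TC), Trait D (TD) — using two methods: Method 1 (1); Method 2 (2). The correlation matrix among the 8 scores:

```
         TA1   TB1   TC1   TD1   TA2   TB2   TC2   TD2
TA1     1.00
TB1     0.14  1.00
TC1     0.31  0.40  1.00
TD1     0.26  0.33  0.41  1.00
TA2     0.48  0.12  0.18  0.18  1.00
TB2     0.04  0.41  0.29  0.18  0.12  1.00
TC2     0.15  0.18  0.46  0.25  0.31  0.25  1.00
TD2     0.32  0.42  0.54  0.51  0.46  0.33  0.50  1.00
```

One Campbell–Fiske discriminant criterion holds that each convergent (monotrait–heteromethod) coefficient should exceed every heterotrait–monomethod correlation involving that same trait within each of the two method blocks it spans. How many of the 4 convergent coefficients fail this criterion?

Checking each validity diagonal entry against its comparison values:
TA (methods 1·2): 0.48 vs {0.14, 0.12, 0.31, 0.31, 0.26, 0.46} → pass.
TB (methods 1·2): 0.41 vs {0.14, 0.12, 0.40, 0.25, 0.33, 0.33} → pass.
TC (methods 1·2): 0.46 vs {0.31, 0.31, 0.40, 0.25, 0.41, 0.50} → fail.
TD (methods 1·2): 0.51 vs {0.26, 0.46, 0.33, 0.33, 0.41, 0.50} → pass.
1 of 4 fail.

1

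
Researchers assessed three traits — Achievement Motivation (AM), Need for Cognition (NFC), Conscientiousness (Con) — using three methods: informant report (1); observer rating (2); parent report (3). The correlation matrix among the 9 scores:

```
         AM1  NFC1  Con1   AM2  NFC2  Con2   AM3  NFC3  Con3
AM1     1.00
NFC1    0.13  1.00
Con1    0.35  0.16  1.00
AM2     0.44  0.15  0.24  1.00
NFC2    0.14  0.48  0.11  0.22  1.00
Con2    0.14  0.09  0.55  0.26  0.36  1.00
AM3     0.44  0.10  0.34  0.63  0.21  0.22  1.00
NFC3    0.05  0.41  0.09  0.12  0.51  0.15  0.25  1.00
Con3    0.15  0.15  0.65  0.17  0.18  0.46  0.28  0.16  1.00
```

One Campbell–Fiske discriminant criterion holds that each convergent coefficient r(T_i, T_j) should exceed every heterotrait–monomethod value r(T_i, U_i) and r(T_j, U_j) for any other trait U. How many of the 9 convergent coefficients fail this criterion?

0

Convergent coefficients and their comparison sets:
AM (methods 1·2): 0.44 vs {0.13, 0.22, 0.35, 0.26} → pass.
AM (methods 1·3): 0.44 vs {0.13, 0.25, 0.35, 0.28} → pass.
AM (methods 2·3): 0.63 vs {0.22, 0.25, 0.26, 0.28} → pass.
NFC (methods 1·2): 0.48 vs {0.13, 0.22, 0.16, 0.36} → pass.
NFC (methods 1·3): 0.41 vs {0.13, 0.25, 0.16, 0.16} → pass.
NFC (methods 2·3): 0.51 vs {0.22, 0.25, 0.36, 0.16} → pass.
Con (methods 1·2): 0.55 vs {0.35, 0.26, 0.16, 0.36} → pass.
Con (methods 1·3): 0.65 vs {0.35, 0.28, 0.16, 0.16} → pass.
Con (methods 2·3): 0.46 vs {0.26, 0.28, 0.36, 0.16} → pass.
0 of 9 fail.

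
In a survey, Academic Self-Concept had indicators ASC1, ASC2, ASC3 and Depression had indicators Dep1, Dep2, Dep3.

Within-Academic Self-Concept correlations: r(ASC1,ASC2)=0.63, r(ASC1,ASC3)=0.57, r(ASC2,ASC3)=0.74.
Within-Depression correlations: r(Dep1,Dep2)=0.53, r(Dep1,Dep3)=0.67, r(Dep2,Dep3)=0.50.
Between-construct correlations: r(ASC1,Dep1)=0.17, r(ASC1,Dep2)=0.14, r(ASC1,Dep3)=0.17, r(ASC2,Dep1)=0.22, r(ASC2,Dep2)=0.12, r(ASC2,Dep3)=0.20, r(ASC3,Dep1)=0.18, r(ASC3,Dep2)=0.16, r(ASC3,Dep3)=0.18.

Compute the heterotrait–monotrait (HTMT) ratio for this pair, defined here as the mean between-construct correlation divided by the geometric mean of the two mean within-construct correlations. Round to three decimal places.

0.283

Mean heterotrait r = 1.54/9 = 0.1711.
Mean within-ASC = 1.94/3 = 0.6467; mean within-Dep = 1.70/3 = 0.5667.
Geometric mean = √(0.6467 × 0.5667) = 0.6054.
HTMT = 0.1711 / 0.6054 = 0.283.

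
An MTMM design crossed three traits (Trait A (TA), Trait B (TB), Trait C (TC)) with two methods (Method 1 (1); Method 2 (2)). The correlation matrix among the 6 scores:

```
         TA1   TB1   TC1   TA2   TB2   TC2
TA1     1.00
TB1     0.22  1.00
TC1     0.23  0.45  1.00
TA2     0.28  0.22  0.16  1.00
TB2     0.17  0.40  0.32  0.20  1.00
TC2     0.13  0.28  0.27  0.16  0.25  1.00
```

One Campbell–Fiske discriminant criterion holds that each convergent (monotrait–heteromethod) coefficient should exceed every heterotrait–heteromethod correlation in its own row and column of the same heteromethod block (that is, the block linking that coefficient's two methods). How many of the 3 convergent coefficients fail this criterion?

Each convergent coefficient versus the relevant comparison correlations:
TA (methods 1·2): 0.28 vs {0.17, 0.22, 0.13, 0.16} → pass.
TB (methods 1·2): 0.40 vs {0.22, 0.17, 0.28, 0.32} → pass.
TC (methods 1·2): 0.27 vs {0.16, 0.13, 0.32, 0.28} → fail.
1 of 3 fail.

1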